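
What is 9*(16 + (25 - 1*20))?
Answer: 189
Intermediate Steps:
9*(16 + (25 - 1*20)) = 9*(16 + (25 - 20)) = 9*(16 + 5) = 9*21 = 189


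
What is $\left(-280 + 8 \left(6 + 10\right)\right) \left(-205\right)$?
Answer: $31160$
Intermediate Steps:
$\left(-280 + 8 \left(6 + 10\right)\right) \left(-205\right) = \left(-280 + 8 \cdot 16\right) \left(-205\right) = \left(-280 + 128\right) \left(-205\right) = \left(-152\right) \left(-205\right) = 31160$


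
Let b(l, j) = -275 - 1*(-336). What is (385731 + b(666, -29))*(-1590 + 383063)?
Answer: 147169231616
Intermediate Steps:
b(l, j) = 61 (b(l, j) = -275 + 336 = 61)
(385731 + b(666, -29))*(-1590 + 383063) = (385731 + 61)*(-1590 + 383063) = 385792*381473 = 147169231616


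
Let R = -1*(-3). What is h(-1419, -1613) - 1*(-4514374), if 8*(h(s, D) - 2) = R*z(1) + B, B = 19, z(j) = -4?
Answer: 36115015/8 ≈ 4.5144e+6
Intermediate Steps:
R = 3
h(s, D) = 23/8 (h(s, D) = 2 + (3*(-4) + 19)/8 = 2 + (-12 + 19)/8 = 2 + (⅛)*7 = 2 + 7/8 = 23/8)
h(-1419, -1613) - 1*(-4514374) = 23/8 - 1*(-4514374) = 23/8 + 4514374 = 36115015/8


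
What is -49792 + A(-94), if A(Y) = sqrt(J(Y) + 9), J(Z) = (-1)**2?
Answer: -49792 + sqrt(10) ≈ -49789.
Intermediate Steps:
J(Z) = 1
A(Y) = sqrt(10) (A(Y) = sqrt(1 + 9) = sqrt(10))
-49792 + A(-94) = -49792 + sqrt(10)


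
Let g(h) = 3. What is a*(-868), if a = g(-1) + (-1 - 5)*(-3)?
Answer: -18228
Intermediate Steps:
a = 21 (a = 3 + (-1 - 5)*(-3) = 3 - 6*(-3) = 3 + 18 = 21)
a*(-868) = 21*(-868) = -18228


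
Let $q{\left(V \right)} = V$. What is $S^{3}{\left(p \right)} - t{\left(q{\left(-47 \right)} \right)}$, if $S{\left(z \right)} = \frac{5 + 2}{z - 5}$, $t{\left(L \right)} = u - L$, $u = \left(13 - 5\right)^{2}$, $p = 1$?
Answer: $- \frac{7447}{64} \approx -116.36$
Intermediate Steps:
$u = 64$ ($u = 8^{2} = 64$)
$t{\left(L \right)} = 64 - L$
$S{\left(z \right)} = \frac{7}{-5 + z}$
$S^{3}{\left(p \right)} - t{\left(q{\left(-47 \right)} \right)} = \left(\frac{7}{-5 + 1}\right)^{3} - \left(64 - -47\right) = \left(\frac{7}{-4}\right)^{3} - \left(64 + 47\right) = \left(7 \left(- \frac{1}{4}\right)\right)^{3} - 111 = \left(- \frac{7}{4}\right)^{3} - 111 = - \frac{343}{64} - 111 = - \frac{7447}{64}$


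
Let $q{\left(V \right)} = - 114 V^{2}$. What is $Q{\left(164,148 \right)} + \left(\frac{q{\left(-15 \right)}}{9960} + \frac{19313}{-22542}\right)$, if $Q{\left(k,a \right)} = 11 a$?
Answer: $\frac{6079087753}{3741972} \approx 1624.6$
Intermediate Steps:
$Q{\left(164,148 \right)} + \left(\frac{q{\left(-15 \right)}}{9960} + \frac{19313}{-22542}\right) = 11 \cdot 148 + \left(\frac{\left(-114\right) \left(-15\right)^{2}}{9960} + \frac{19313}{-22542}\right) = 1628 + \left(\left(-114\right) 225 \cdot \frac{1}{9960} + 19313 \left(- \frac{1}{22542}\right)\right) = 1628 - \frac{12842663}{3741972} = \frac{6079087753}{3741972}$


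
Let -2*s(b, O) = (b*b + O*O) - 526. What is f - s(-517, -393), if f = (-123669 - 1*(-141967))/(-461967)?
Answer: 97293003704/461967 ≈ 2.1061e+5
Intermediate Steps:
s(b, O) = 263 - O**2/2 - b**2/2 (s(b, O) = -((b*b + O*O) - 526)/2 = -((b**2 + O**2) - 526)/2 = -((O**2 + b**2) - 526)/2 = -(-526 + O**2 + b**2)/2 = 263 - O**2/2 - b**2/2)
f = -18298/461967 (f = (-123669 + 141967)*(-1/461967) = 18298*(-1/461967) = -18298/461967 ≈ -0.039609)
f - s(-517, -393) = -18298/461967 - (263 - 1/2*(-393)**2 - 1/2*(-517)**2) = -18298/461967 - (263 - 1/2*154449 - 1/2*267289) = -18298/461967 - (263 - 154449/2 - 267289/2) = -18298/461967 - 1*(-210606) = -18298/461967 + 210606 = 97293003704/461967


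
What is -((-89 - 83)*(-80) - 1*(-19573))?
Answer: -33333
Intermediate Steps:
-((-89 - 83)*(-80) - 1*(-19573)) = -(-172*(-80) + 19573) = -(13760 + 19573) = -1*33333 = -33333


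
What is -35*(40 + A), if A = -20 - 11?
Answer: -315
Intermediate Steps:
A = -31
-35*(40 + A) = -35*(40 - 31) = -35*9 = -315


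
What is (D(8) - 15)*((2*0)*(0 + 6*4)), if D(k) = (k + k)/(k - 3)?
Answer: 0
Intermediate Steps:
D(k) = 2*k/(-3 + k) (D(k) = (2*k)/(-3 + k) = 2*k/(-3 + k))
(D(8) - 15)*((2*0)*(0 + 6*4)) = (2*8/(-3 + 8) - 15)*((2*0)*(0 + 6*4)) = (2*8/5 - 15)*(0*(0 + 24)) = (2*8*(⅕) - 15)*(0*24) = (16/5 - 15)*0 = -59/5*0 = 0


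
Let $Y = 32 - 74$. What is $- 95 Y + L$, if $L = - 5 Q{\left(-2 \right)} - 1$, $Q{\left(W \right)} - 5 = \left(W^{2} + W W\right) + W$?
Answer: $3934$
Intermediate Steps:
$Q{\left(W \right)} = 5 + W + 2 W^{2}$ ($Q{\left(W \right)} = 5 + \left(\left(W^{2} + W W\right) + W\right) = 5 + \left(\left(W^{2} + W^{2}\right) + W\right) = 5 + \left(2 W^{2} + W\right) = 5 + \left(W + 2 W^{2}\right) = 5 + W + 2 W^{2}$)
$Y = -42$ ($Y = 32 - 74 = -42$)
$L = -56$ ($L = - 5 \left(5 - 2 + 2 \left(-2\right)^{2}\right) - 1 = - 5 \left(5 - 2 + 2 \cdot 4\right) - 1 = - 5 \left(5 - 2 + 8\right) - 1 = \left(-5\right) 11 - 1 = -55 - 1 = -56$)
$- 95 Y + L = \left(-95\right) \left(-42\right) - 56 = 3990 - 56 = 3934$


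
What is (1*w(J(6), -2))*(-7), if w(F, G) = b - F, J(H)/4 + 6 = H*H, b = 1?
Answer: 833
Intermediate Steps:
J(H) = -24 + 4*H**2 (J(H) = -24 + 4*(H*H) = -24 + 4*H**2)
w(F, G) = 1 - F
(1*w(J(6), -2))*(-7) = (1*(1 - (-24 + 4*6**2)))*(-7) = (1*(1 - (-24 + 4*36)))*(-7) = (1*(1 - (-24 + 144)))*(-7) = (1*(1 - 1*120))*(-7) = (1*(1 - 120))*(-7) = (1*(-119))*(-7) = -119*(-7) = 833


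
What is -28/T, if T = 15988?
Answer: -1/571 ≈ -0.0017513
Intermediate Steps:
-28/T = -28/15988 = -28*1/15988 = -1/571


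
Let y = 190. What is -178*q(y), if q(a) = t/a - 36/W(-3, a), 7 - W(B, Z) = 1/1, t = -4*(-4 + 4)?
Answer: 1068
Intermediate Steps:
t = 0 (t = -4*0 = 0)
W(B, Z) = 6 (W(B, Z) = 7 - 1/1 = 7 - 1*1 = 7 - 1 = 6)
q(a) = -6 (q(a) = 0/a - 36/6 = 0 - 36*⅙ = 0 - 6 = -6)
-178*q(y) = -178*(-6) = 1068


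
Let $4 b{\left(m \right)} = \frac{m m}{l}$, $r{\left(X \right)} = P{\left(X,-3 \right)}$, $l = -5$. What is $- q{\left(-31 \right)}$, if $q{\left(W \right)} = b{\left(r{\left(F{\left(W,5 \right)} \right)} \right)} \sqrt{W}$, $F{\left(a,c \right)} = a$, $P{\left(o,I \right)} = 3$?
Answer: $\frac{9 i \sqrt{31}}{20} \approx 2.5055 i$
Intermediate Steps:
$r{\left(X \right)} = 3$
$b{\left(m \right)} = - \frac{m^{2}}{20}$ ($b{\left(m \right)} = \frac{m m \frac{1}{-5}}{4} = \frac{m^{2} \left(- \frac{1}{5}\right)}{4} = \frac{\left(- \frac{1}{5}\right) m^{2}}{4} = - \frac{m^{2}}{20}$)
$q{\left(W \right)} = - \frac{9 \sqrt{W}}{20}$ ($q{\left(W \right)} = - \frac{3^{2}}{20} \sqrt{W} = \left(- \frac{1}{20}\right) 9 \sqrt{W} = - \frac{9 \sqrt{W}}{20}$)
$- q{\left(-31 \right)} = - \frac{\left(-9\right) \sqrt{-31}}{20} = - \frac{\left(-9\right) i \sqrt{31}}{20} = \frac{9 i \sqrt{31}}{20}$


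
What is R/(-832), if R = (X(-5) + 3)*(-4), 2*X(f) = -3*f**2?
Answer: -69/416 ≈ -0.16587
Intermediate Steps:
X(f) = -3*f**2/2 (X(f) = (-3*f**2)/2 = -3*f**2/2)
R = 138 (R = (-3/2*(-5)**2 + 3)*(-4) = (-3/2*25 + 3)*(-4) = (-75/2 + 3)*(-4) = -69/2*(-4) = 138)
R/(-832) = 138/(-832) = 138*(-1/832) = -69/416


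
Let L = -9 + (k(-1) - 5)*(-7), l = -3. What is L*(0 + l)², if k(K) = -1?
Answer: 297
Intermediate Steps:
L = 33 (L = -9 + (-1 - 5)*(-7) = -9 - 6*(-7) = -9 + 42 = 33)
L*(0 + l)² = 33*(0 - 3)² = 33*(-3)² = 33*9 = 297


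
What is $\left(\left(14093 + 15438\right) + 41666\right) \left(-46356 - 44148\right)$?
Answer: $-6443613288$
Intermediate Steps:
$\left(\left(14093 + 15438\right) + 41666\right) \left(-46356 - 44148\right) = \left(29531 + 41666\right) \left(-90504\right) = 71197 \left(-90504\right) = -6443613288$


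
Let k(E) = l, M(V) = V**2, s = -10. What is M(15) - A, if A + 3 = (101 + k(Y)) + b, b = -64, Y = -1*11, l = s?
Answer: 201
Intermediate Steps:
l = -10
Y = -11
k(E) = -10
A = 24 (A = -3 + ((101 - 10) - 64) = -3 + (91 - 64) = -3 + 27 = 24)
M(15) - A = 15**2 - 1*24 = 225 - 24 = 201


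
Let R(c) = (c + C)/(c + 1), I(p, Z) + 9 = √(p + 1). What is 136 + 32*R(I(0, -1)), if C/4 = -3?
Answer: 1592/7 ≈ 227.43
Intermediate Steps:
I(p, Z) = -9 + √(1 + p) (I(p, Z) = -9 + √(p + 1) = -9 + √(1 + p))
C = -12 (C = 4*(-3) = -12)
R(c) = (-12 + c)/(1 + c) (R(c) = (c - 12)/(c + 1) = (-12 + c)/(1 + c))
136 + 32*R(I(0, -1)) = 136 + 32*((-12 + (-9 + √(1 + 0)))/(1 + (-9 + √(1 + 0)))) = 136 + 32*((-12 + (-9 + √1))/(1 + (-9 + √1))) = 136 + 32*((-12 + (-9 + 1))/(1 + (-9 + 1))) = 136 + 32*((-12 - 8)/(1 - 8)) = 136 + 32*(-20/(-7)) = 136 + 32*(-⅐*(-20)) = 136 + 32*(20/7) = 136 + 640/7 = 1592/7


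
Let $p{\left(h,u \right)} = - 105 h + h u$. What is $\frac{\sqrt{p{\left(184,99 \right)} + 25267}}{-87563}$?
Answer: $- \frac{\sqrt{24163}}{87563} \approx -0.0017752$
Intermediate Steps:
$\frac{\sqrt{p{\left(184,99 \right)} + 25267}}{-87563} = \frac{\sqrt{184 \left(-105 + 99\right) + 25267}}{-87563} = \sqrt{184 \left(-6\right) + 25267} \left(- \frac{1}{87563}\right) = \sqrt{-1104 + 25267} \left(- \frac{1}{87563}\right) = \sqrt{24163} \left(- \frac{1}{87563}\right) = - \frac{\sqrt{24163}}{87563}$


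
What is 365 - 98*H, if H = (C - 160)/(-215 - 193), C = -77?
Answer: 20949/68 ≈ 308.07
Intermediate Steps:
H = 79/136 (H = (-77 - 160)/(-215 - 193) = -237/(-408) = -237*(-1/408) = 79/136 ≈ 0.58088)
365 - 98*H = 365 - 98*79/136 = 365 - 3871/68 = 20949/68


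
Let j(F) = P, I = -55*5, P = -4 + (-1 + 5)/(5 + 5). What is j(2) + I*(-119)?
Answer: 163607/5 ≈ 32721.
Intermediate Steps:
P = -18/5 (P = -4 + 4/10 = -4 + 4*(⅒) = -4 + ⅖ = -18/5 ≈ -3.6000)
I = -275
j(F) = -18/5
j(2) + I*(-119) = -18/5 - 275*(-119) = -18/5 + 32725 = 163607/5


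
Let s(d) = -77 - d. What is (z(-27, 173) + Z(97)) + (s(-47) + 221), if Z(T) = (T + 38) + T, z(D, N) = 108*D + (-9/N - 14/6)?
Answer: -1295105/519 ≈ -2495.4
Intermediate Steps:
z(D, N) = -7/3 - 9/N + 108*D (z(D, N) = 108*D + (-9/N - 14*⅙) = 108*D + (-9/N - 7/3) = 108*D + (-7/3 - 9/N) = -7/3 - 9/N + 108*D)
Z(T) = 38 + 2*T (Z(T) = (38 + T) + T = 38 + 2*T)
(z(-27, 173) + Z(97)) + (s(-47) + 221) = ((-7/3 - 9/173 + 108*(-27)) + (38 + 2*97)) + ((-77 - 1*(-47)) + 221) = ((-7/3 - 9*1/173 - 2916) + (38 + 194)) + ((-77 + 47) + 221) = ((-7/3 - 9/173 - 2916) + 232) + (-30 + 221) = (-1514642/519 + 232) + 191 = -1394234/519 + 191 = -1295105/519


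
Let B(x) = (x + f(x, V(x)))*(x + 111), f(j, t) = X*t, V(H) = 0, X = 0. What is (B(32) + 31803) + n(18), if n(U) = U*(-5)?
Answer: 36289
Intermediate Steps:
f(j, t) = 0 (f(j, t) = 0*t = 0)
n(U) = -5*U
B(x) = x*(111 + x) (B(x) = (x + 0)*(x + 111) = x*(111 + x))
(B(32) + 31803) + n(18) = (32*(111 + 32) + 31803) - 5*18 = (32*143 + 31803) - 90 = (4576 + 31803) - 90 = 36379 - 90 = 36289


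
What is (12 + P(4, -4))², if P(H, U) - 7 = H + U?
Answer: 361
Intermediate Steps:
P(H, U) = 7 + H + U (P(H, U) = 7 + (H + U) = 7 + H + U)
(12 + P(4, -4))² = (12 + (7 + 4 - 4))² = (12 + 7)² = 19² = 361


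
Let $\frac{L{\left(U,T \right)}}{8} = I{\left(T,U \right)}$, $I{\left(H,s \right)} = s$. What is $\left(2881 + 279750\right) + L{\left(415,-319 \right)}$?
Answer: $285951$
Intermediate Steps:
$L{\left(U,T \right)} = 8 U$
$\left(2881 + 279750\right) + L{\left(415,-319 \right)} = \left(2881 + 279750\right) + 8 \cdot 415 = 282631 + 3320 = 285951$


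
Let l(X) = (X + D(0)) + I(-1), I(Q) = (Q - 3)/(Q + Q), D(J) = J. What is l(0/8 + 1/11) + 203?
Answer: 2256/11 ≈ 205.09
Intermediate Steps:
I(Q) = (-3 + Q)/(2*Q) (I(Q) = (-3 + Q)/((2*Q)) = (-3 + Q)*(1/(2*Q)) = (-3 + Q)/(2*Q))
l(X) = 2 + X (l(X) = (X + 0) + (½)*(-3 - 1)/(-1) = X + (½)*(-1)*(-4) = X + 2 = 2 + X)
l(0/8 + 1/11) + 203 = (2 + (0/8 + 1/11)) + 203 = (2 + (0*(⅛) + 1*(1/11))) + 203 = (2 + (0 + 1/11)) + 203 = (2 + 1/11) + 203 = 23/11 + 203 = 2256/11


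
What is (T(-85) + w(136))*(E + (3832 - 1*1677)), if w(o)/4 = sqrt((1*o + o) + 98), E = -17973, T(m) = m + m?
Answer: 2689060 - 63272*sqrt(370) ≈ 1.4720e+6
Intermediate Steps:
T(m) = 2*m
w(o) = 4*sqrt(98 + 2*o) (w(o) = 4*sqrt((1*o + o) + 98) = 4*sqrt((o + o) + 98) = 4*sqrt(2*o + 98) = 4*sqrt(98 + 2*o))
(T(-85) + w(136))*(E + (3832 - 1*1677)) = (2*(-85) + 4*sqrt(98 + 2*136))*(-17973 + (3832 - 1*1677)) = (-170 + 4*sqrt(98 + 272))*(-17973 + (3832 - 1677)) = (-170 + 4*sqrt(370))*(-17973 + 2155) = (-170 + 4*sqrt(370))*(-15818) = 2689060 - 63272*sqrt(370)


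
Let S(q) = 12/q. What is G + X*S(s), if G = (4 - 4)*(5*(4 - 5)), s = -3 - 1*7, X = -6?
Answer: 36/5 ≈ 7.2000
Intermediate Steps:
s = -10 (s = -3 - 7 = -10)
G = 0 (G = 0*(5*(-1)) = 0*(-5) = 0)
G + X*S(s) = 0 - 72/(-10) = 0 - 72*(-1)/10 = 0 - 6*(-6/5) = 0 + 36/5 = 36/5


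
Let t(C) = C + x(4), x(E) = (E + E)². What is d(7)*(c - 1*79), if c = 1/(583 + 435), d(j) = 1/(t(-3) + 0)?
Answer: -80421/62098 ≈ -1.2951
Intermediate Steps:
x(E) = 4*E² (x(E) = (2*E)² = 4*E²)
t(C) = 64 + C (t(C) = C + 4*4² = C + 4*16 = C + 64 = 64 + C)
d(j) = 1/61 (d(j) = 1/((64 - 3) + 0) = 1/(61 + 0) = 1/61)
c = 1/1018 ≈ 0.00098232
d(7)*(c - 1*79) = (1/1018 - 1*79)/61 = (1/1018 - 79)/61 = (1/61)*(-80421/1018) = -80421/62098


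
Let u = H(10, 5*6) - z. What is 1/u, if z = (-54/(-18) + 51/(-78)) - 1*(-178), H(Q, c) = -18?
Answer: -26/5157 ≈ -0.0050417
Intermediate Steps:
z = 4689/26 (z = (-54*(-1/18) + 51*(-1/78)) + 178 = (3 - 17/26) + 178 = 61/26 + 178 = 4689/26 ≈ 180.35)
u = -5157/26 (u = -18 - 1*4689/26 = -18 - 4689/26 = -5157/26 ≈ -198.35)
1/u = 1/(-5157/26) = -26/5157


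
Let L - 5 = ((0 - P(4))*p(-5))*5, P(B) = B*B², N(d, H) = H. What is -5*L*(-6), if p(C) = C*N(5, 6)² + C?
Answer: 1776150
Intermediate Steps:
P(B) = B³
p(C) = 37*C (p(C) = C*6² + C = C*36 + C = 36*C + C = 37*C)
L = 59205 (L = 5 + ((0 - 1*4³)*(37*(-5)))*5 = 5 + ((0 - 1*64)*(-185))*5 = 5 + ((0 - 64)*(-185))*5 = 5 - 64*(-185)*5 = 5 + 11840*5 = 5 + 59200 = 59205)
-5*L*(-6) = -5*59205*(-6) = -296025*(-6) = 1776150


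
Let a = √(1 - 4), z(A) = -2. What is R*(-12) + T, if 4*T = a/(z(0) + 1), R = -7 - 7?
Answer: 168 - I*√3/4 ≈ 168.0 - 0.43301*I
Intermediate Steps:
a = I*√3 (a = √(-3) = I*√3 ≈ 1.732*I)
R = -14
T = -I*√3/4 (T = ((I*√3)/(-2 + 1))/4 = ((I*√3)/(-1))/4 = ((I*√3)*(-1))/4 = (-I*√3)/4 = -I*√3/4 ≈ -0.43301*I)
R*(-12) + T = -14*(-12) - I*√3/4 = 168 - I*√3/4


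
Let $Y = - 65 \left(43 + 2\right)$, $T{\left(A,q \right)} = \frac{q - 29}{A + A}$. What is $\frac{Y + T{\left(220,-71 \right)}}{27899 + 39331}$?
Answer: $- \frac{12871}{295812} \approx -0.043511$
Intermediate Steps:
$T{\left(A,q \right)} = \frac{-29 + q}{2 A}$
$Y = -2925$ ($Y = \left(-65\right) 45 = -2925$)
$\frac{Y + T{\left(220,-71 \right)}}{27899 + 39331} = \frac{-2925 + \frac{-29 - 71}{2 \cdot 220}}{27899 + 39331} = \frac{-2925 + \frac{1}{2} \cdot \frac{1}{220} \left(-100\right)}{67230} = \left(-2925 - \frac{5}{22}\right) \frac{1}{67230} = \left(- \frac{64355}{22}\right) \frac{1}{67230} = - \frac{12871}{295812}$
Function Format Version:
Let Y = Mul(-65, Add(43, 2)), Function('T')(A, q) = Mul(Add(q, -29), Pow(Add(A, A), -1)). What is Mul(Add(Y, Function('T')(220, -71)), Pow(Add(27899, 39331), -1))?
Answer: Rational(-12871, 295812) ≈ -0.043511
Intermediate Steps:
Function('T')(A, q) = Mul(Rational(1, 2), Pow(A, -1), Add(-29, q)) (Function('T')(A, q) = Mul(Add(-29, q), Pow(Mul(2, A), -1)) = Mul(Add(-29, q), Mul(Rational(1, 2), Pow(A, -1))) = Mul(Rational(1, 2), Pow(A, -1), Add(-29, q)))
Y = -2925 (Y = Mul(-65, 45) = -2925)
Mul(Add(Y, Function('T')(220, -71)), Pow(Add(27899, 39331), -1)) = Mul(Add(-2925, Mul(Rational(1, 2), Pow(220, -1), Add(-29, -71))), Pow(Add(27899, 39331), -1)) = Mul(Add(-2925, Mul(Rational(1, 2), Rational(1, 220), -100)), Pow(67230, -1)) = Mul(Add(-2925, Rational(-5, 22)), Rational(1, 67230)) = Mul(Rational(-64355, 22), Rational(1, 67230)) = Rational(-12871, 295812)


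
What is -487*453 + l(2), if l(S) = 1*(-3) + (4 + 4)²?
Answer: -220550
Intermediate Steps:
l(S) = 61 (l(S) = -3 + 8² = -3 + 64 = 61)
-487*453 + l(2) = -487*453 + 61 = -220611 + 61 = -220550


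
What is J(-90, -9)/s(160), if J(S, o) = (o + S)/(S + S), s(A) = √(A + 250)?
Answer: 11*√410/8200 ≈ 0.027163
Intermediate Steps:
s(A) = √(250 + A)
J(S, o) = (S + o)/(2*S) (J(S, o) = (S + o)/((2*S)) = (S + o)*(1/(2*S)) = (S + o)/(2*S))
J(-90, -9)/s(160) = ((½)*(-90 - 9)/(-90))/(√(250 + 160)) = ((½)*(-1/90)*(-99))/(√410) = 11*(√410/410)/20 = 11*√410/8200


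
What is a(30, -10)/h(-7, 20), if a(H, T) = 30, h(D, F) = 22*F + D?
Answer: 30/433 ≈ 0.069284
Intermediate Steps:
h(D, F) = D + 22*F
a(30, -10)/h(-7, 20) = 30/(-7 + 22*20) = 30/(-7 + 440) = 30/433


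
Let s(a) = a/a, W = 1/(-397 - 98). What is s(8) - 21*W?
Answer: 172/165 ≈ 1.0424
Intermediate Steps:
W = -1/495 (W = 1/(-495) = -1/495 ≈ -0.0020202)
s(a) = 1
s(8) - 21*W = 1 - 21*(-1/495) = 1 + 7/165 = 172/165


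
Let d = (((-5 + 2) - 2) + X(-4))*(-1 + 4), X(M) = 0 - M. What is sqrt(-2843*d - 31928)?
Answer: I*sqrt(23399) ≈ 152.97*I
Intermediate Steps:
X(M) = -M
d = -3 (d = (((-5 + 2) - 2) - 1*(-4))*(-1 + 4) = ((-3 - 2) + 4)*3 = (-5 + 4)*3 = -1*3 = -3)
sqrt(-2843*d - 31928) = sqrt(-2843*(-3) - 31928) = sqrt(8529 - 31928) = sqrt(-23399) = I*sqrt(23399)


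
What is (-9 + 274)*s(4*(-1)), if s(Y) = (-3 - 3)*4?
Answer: -6360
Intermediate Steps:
s(Y) = -24 (s(Y) = -6*4 = -24)
(-9 + 274)*s(4*(-1)) = (-9 + 274)*(-24) = 265*(-24) = -6360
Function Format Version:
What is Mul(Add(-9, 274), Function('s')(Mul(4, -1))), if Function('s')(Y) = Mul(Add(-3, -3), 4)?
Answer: -6360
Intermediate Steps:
Function('s')(Y) = -24 (Function('s')(Y) = Mul(-6, 4) = -24)
Mul(Add(-9, 274), Function('s')(Mul(4, -1))) = Mul(Add(-9, 274), -24) = Mul(265, -24) = -6360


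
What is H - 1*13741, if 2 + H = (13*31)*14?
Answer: -8101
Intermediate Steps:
H = 5640 (H = -2 + (13*31)*14 = -2 + 403*14 = -2 + 5642 = 5640)
H - 1*13741 = 5640 - 1*13741 = 5640 - 13741 = -8101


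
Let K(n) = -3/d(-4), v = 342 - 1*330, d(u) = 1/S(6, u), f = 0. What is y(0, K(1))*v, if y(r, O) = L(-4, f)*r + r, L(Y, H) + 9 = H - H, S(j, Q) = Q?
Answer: 0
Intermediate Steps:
d(u) = 1/u
v = 12 (v = 342 - 330 = 12)
L(Y, H) = -9 (L(Y, H) = -9 + (H - H) = -9 + 0 = -9)
K(n) = 12 (K(n) = -3/(1/(-4)) = -3/(-¼) = -3*(-4) = 12)
y(r, O) = -8*r (y(r, O) = -9*r + r = -8*r)
y(0, K(1))*v = -8*0*12 = 0*12 = 0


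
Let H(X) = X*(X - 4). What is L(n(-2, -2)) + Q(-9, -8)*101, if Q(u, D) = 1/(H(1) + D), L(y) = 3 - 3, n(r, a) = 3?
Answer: -101/11 ≈ -9.1818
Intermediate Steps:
H(X) = X*(-4 + X)
L(y) = 0
Q(u, D) = 1/(-3 + D) (Q(u, D) = 1/(1*(-4 + 1) + D) = 1/(1*(-3) + D) = 1/(-3 + D))
L(n(-2, -2)) + Q(-9, -8)*101 = 0 + 101/(-3 - 8) = 0 + 101/(-11) = 0 - 1/11*101 = 0 - 101/11 = -101/11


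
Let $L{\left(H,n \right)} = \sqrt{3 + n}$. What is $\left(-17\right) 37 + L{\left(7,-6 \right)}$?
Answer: $-629 + i \sqrt{3} \approx -629.0 + 1.732 i$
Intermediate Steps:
$\left(-17\right) 37 + L{\left(7,-6 \right)} = \left(-17\right) 37 + \sqrt{3 - 6} = -629 + \sqrt{-3} = -629 + i \sqrt{3}$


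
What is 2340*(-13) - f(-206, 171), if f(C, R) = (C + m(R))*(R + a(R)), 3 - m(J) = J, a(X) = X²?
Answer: 10969668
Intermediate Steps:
m(J) = 3 - J
f(C, R) = (R + R²)*(3 + C - R) (f(C, R) = (C + (3 - R))*(R + R²) = (3 + C - R)*(R + R²) = (R + R²)*(3 + C - R))
2340*(-13) - f(-206, 171) = 2340*(-13) - 171*(3 - 206 - 1*171 - 206*171 + 171*(3 - 1*171)) = -30420 - 171*(3 - 206 - 171 - 35226 + 171*(3 - 171)) = -30420 - 171*(3 - 206 - 171 - 35226 + 171*(-168)) = -30420 - 171*(3 - 206 - 171 - 35226 - 28728) = -30420 - 171*(-64328) = -30420 - 1*(-11000088) = -30420 + 11000088 = 10969668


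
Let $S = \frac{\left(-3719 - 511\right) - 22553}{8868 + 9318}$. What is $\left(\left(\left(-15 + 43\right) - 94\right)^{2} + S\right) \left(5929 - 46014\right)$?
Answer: $- \frac{3174388591805}{18186} \approx -1.7455 \cdot 10^{8}$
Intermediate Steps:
$S = - \frac{26783}{18186}$ ($S = \frac{\left(-3719 - 511\right) - 22553}{18186} = \left(-4230 - 22553\right) \frac{1}{18186} = \left(-26783\right) \frac{1}{18186} = - \frac{26783}{18186} \approx -1.4727$)
$\left(\left(\left(-15 + 43\right) - 94\right)^{2} + S\right) \left(5929 - 46014\right) = \left(\left(\left(-15 + 43\right) - 94\right)^{2} - \frac{26783}{18186}\right) \left(5929 - 46014\right) = \left(\left(28 - 94\right)^{2} - \frac{26783}{18186}\right) \left(-40085\right) = \left(\left(-66\right)^{2} - \frac{26783}{18186}\right) \left(-40085\right) = \left(4356 - \frac{26783}{18186}\right) \left(-40085\right) = \frac{79191433}{18186} \left(-40085\right) = - \frac{3174388591805}{18186}$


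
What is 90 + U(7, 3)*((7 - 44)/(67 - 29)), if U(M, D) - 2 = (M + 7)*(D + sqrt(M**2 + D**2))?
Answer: 896/19 - 259*sqrt(58)/19 ≈ -56.657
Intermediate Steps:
U(M, D) = 2 + (7 + M)*(D + sqrt(D**2 + M**2)) (U(M, D) = 2 + (M + 7)*(D + sqrt(M**2 + D**2)) = 2 + (7 + M)*(D + sqrt(D**2 + M**2)))
90 + U(7, 3)*((7 - 44)/(67 - 29)) = 90 + (2 + 7*3 + 7*sqrt(3**2 + 7**2) + 3*7 + 7*sqrt(3**2 + 7**2))*((7 - 44)/(67 - 29)) = 90 + (2 + 21 + 7*sqrt(9 + 49) + 21 + 7*sqrt(9 + 49))*(-37/38) = 90 + (2 + 21 + 7*sqrt(58) + 21 + 7*sqrt(58))*(-37*1/38) = 90 + (44 + 14*sqrt(58))*(-37/38) = 90 + (-814/19 - 259*sqrt(58)/19) = 896/19 - 259*sqrt(58)/19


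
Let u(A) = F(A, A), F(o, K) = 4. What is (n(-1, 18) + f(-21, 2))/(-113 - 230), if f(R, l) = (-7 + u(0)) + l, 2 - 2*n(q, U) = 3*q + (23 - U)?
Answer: 1/343 ≈ 0.0029155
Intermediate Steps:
u(A) = 4
n(q, U) = -21/2 + U/2 - 3*q/2 (n(q, U) = 1 - (3*q + (23 - U))/2 = 1 - (23 - U + 3*q)/2 = 1 + (-23/2 + U/2 - 3*q/2) = -21/2 + U/2 - 3*q/2)
f(R, l) = -3 + l (f(R, l) = (-7 + 4) + l = -3 + l)
(n(-1, 18) + f(-21, 2))/(-113 - 230) = ((-21/2 + (½)*18 - 3/2*(-1)) + (-3 + 2))/(-113 - 230) = ((-21/2 + 9 + 3/2) - 1)/(-343) = (0 - 1)*(-1/343) = -1*(-1/343) = 1/343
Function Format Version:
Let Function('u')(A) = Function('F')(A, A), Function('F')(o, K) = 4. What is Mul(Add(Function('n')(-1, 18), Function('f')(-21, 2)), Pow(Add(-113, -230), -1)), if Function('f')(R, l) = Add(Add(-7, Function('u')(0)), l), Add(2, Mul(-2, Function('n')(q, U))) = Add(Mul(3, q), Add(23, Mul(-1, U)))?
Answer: Rational(1, 343) ≈ 0.0029155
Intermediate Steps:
Function('u')(A) = 4
Function('n')(q, U) = Add(Rational(-21, 2), Mul(Rational(1, 2), U), Mul(Rational(-3, 2), q)) (Function('n')(q, U) = Add(1, Mul(Rational(-1, 2), Add(Mul(3, q), Add(23, Mul(-1, U))))) = Add(1, Mul(Rational(-1, 2), Add(23, Mul(-1, U), Mul(3, q)))) = Add(1, Add(Rational(-23, 2), Mul(Rational(1, 2), U), Mul(Rational(-3, 2), q))) = Add(Rational(-21, 2), Mul(Rational(1, 2), U), Mul(Rational(-3, 2), q)))
Function('f')(R, l) = Add(-3, l) (Function('f')(R, l) = Add(Add(-7, 4), l) = Add(-3, l))
Mul(Add(Function('n')(-1, 18), Function('f')(-21, 2)), Pow(Add(-113, -230), -1)) = Mul(Add(Add(Rational(-21, 2), Mul(Rational(1, 2), 18), Mul(Rational(-3, 2), -1)), Add(-3, 2)), Pow(Add(-113, -230), -1)) = Mul(Add(Add(Rational(-21, 2), 9, Rational(3, 2)), -1), Pow(-343, -1)) = Mul(Add(0, -1), Rational(-1, 343)) = Mul(-1, Rational(-1, 343)) = Rational(1, 343)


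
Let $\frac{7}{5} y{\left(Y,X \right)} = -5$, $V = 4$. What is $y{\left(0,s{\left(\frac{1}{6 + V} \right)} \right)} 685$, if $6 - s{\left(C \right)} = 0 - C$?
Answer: $- \frac{17125}{7} \approx -2446.4$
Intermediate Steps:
$s{\left(C \right)} = 6 + C$ ($s{\left(C \right)} = 6 - \left(0 - C\right) = 6 - - C = 6 + C$)
$y{\left(Y,X \right)} = - \frac{25}{7}$ ($y{\left(Y,X \right)} = \frac{5}{7} \left(-5\right) = - \frac{25}{7}$)
$y{\left(0,s{\left(\frac{1}{6 + V} \right)} \right)} 685 = \left(- \frac{25}{7}\right) 685 = - \frac{17125}{7}$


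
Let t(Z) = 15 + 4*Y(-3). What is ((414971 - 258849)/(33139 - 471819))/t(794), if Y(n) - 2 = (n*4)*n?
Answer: -78061/36629780 ≈ -0.0021311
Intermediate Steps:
Y(n) = 2 + 4*n**2 (Y(n) = 2 + (n*4)*n = 2 + (4*n)*n = 2 + 4*n**2)
t(Z) = 167 (t(Z) = 15 + 4*(2 + 4*(-3)**2) = 15 + 4*(2 + 4*9) = 15 + 4*(2 + 36) = 15 + 4*38 = 15 + 152 = 167)
((414971 - 258849)/(33139 - 471819))/t(794) = ((414971 - 258849)/(33139 - 471819))/167 = (156122/(-438680))*(1/167) = (156122*(-1/438680))*(1/167) = -78061/219340*1/167 = -78061/36629780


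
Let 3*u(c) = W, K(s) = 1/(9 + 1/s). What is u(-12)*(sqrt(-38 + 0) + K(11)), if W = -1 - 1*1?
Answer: -11/150 - 2*I*sqrt(38)/3 ≈ -0.073333 - 4.1096*I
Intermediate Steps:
W = -2 (W = -1 - 1 = -2)
u(c) = -2/3 (u(c) = (1/3)*(-2) = -2/3)
u(-12)*(sqrt(-38 + 0) + K(11)) = -2*(sqrt(-38 + 0) + 11/(1 + 9*11))/3 = -2*(sqrt(-38) + 11/(1 + 99))/3 = -2*(I*sqrt(38) + 11/100)/3 = -2*(11/100 + I*sqrt(38))/3 = -11/150 - 2*I*sqrt(38)/3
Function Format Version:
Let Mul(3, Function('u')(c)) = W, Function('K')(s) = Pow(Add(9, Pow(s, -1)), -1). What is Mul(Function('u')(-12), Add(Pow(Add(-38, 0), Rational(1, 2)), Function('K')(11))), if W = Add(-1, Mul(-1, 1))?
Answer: Add(Rational(-11, 150), Mul(Rational(-2, 3), I, Pow(38, Rational(1, 2)))) ≈ Add(-0.073333, Mul(-4.1096, I))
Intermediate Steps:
W = -2 (W = Add(-1, -1) = -2)
Function('u')(c) = Rational(-2, 3) (Function('u')(c) = Mul(Rational(1, 3), -2) = Rational(-2, 3))
Mul(Function('u')(-12), Add(Pow(Add(-38, 0), Rational(1, 2)), Function('K')(11))) = Mul(Rational(-2, 3), Add(Pow(Add(-38, 0), Rational(1, 2)), Mul(11, Pow(Add(1, Mul(9, 11)), -1)))) = Mul(Rational(-2, 3), Add(Pow(-38, Rational(1, 2)), Mul(11, Pow(Add(1, 99), -1)))) = Mul(Rational(-2, 3), Add(Mul(I, Pow(38, Rational(1, 2))), Mul(11, Pow(100, -1)))) = Mul(Rational(-2, 3), Add(Mul(I, Pow(38, Rational(1, 2))), Mul(11, Rational(1, 100)))) = Mul(Rational(-2, 3), Add(Mul(I, Pow(38, Rational(1, 2))), Rational(11, 100))) = Mul(Rational(-2, 3), Add(Rational(11, 100), Mul(I, Pow(38, Rational(1, 2))))) = Add(Rational(-11, 150), Mul(Rational(-2, 3), I, Pow(38, Rational(1, 2))))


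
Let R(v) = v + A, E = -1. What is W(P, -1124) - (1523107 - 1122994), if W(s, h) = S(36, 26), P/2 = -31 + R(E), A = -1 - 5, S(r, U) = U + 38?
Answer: -400049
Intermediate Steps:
S(r, U) = 38 + U
A = -6
R(v) = -6 + v (R(v) = v - 6 = -6 + v)
P = -76 (P = 2*(-31 + (-6 - 1)) = 2*(-31 - 7) = 2*(-38) = -76)
W(s, h) = 64 (W(s, h) = 38 + 26 = 64)
W(P, -1124) - (1523107 - 1122994) = 64 - (1523107 - 1122994) = 64 - 1*400113 = 64 - 400113 = -400049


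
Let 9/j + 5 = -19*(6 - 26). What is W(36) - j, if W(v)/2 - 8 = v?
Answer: 10997/125 ≈ 87.976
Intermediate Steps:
W(v) = 16 + 2*v
j = 3/125 (j = 9/(-5 - 19*(6 - 26)) = 9/(-5 - 19*(-20)) = 9/(-5 + 380) = 9/375 = 9*(1/375) = 3/125 ≈ 0.024000)
W(36) - j = (16 + 2*36) - 1*3/125 = (16 + 72) - 3/125 = 88 - 3/125 = 10997/125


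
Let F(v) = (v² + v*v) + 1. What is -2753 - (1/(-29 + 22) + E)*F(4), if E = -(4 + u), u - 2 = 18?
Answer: -13694/7 ≈ -1956.3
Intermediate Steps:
u = 20 (u = 2 + 18 = 20)
F(v) = 1 + 2*v² (F(v) = (v² + v²) + 1 = 2*v² + 1 = 1 + 2*v²)
E = -24 (E = -(4 + 20) = -1*24 = -24)
-2753 - (1/(-29 + 22) + E)*F(4) = -2753 - (1/(-29 + 22) - 24)*(1 + 2*4²) = -2753 - (1/(-7) - 24)*(1 + 2*16) = -2753 - (-⅐ - 24)*(1 + 32) = -2753 - (-169)*33/7 = -2753 - 1*(-5577/7) = -2753 + 5577/7 = -13694/7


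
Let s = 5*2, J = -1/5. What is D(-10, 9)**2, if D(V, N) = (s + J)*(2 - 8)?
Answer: 86436/25 ≈ 3457.4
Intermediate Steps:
J = -1/5 (J = -1*1/5 = -1/5 ≈ -0.20000)
s = 10
D(V, N) = -294/5 (D(V, N) = (10 - 1/5)*(2 - 8) = (49/5)*(-6) = -294/5)
D(-10, 9)**2 = (-294/5)**2 = 86436/25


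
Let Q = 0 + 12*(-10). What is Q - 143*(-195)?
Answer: 27765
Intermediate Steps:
Q = -120 (Q = 0 - 120 = -120)
Q - 143*(-195) = -120 - 143*(-195) = -120 + 27885 = 27765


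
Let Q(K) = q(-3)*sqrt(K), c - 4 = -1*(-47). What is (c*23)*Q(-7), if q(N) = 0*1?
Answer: 0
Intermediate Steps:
c = 51 (c = 4 - 1*(-47) = 4 + 47 = 51)
q(N) = 0
Q(K) = 0 (Q(K) = 0*sqrt(K) = 0)
(c*23)*Q(-7) = (51*23)*0 = 1173*0 = 0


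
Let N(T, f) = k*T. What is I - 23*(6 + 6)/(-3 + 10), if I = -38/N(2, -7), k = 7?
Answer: -295/7 ≈ -42.143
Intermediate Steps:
N(T, f) = 7*T
I = -19/7 (I = -38/(7*2) = -38/14 = -38*1/14 = -19/7 ≈ -2.7143)
I - 23*(6 + 6)/(-3 + 10) = -19/7 - 23*(6 + 6)/(-3 + 10) = -19/7 - 276/7 = -295/7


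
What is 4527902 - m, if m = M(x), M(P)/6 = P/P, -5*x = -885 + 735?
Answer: 4527896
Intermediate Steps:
x = 30 (x = -(-885 + 735)/5 = -⅕*(-150) = 30)
M(P) = 6 (M(P) = 6*(P/P) = 6*1 = 6)
m = 6
4527902 - m = 4527902 - 1*6 = 4527902 - 6 = 4527896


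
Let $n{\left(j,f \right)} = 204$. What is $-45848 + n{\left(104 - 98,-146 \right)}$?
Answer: $-45644$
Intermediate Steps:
$-45848 + n{\left(104 - 98,-146 \right)} = -45848 + 204 = -45644$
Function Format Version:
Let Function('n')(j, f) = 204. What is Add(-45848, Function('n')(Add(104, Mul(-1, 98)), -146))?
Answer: -45644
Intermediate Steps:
Add(-45848, Function('n')(Add(104, Mul(-1, 98)), -146)) = Add(-45848, 204) = -45644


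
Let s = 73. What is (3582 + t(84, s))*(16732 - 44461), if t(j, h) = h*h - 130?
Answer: -243488349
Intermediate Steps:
t(j, h) = -130 + h² (t(j, h) = h² - 130 = -130 + h²)
(3582 + t(84, s))*(16732 - 44461) = (3582 + (-130 + 73²))*(16732 - 44461) = (3582 + (-130 + 5329))*(-27729) = (3582 + 5199)*(-27729) = 8781*(-27729) = -243488349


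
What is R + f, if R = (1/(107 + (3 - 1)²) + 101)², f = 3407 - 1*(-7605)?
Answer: 261387796/12321 ≈ 21215.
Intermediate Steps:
f = 11012 (f = 3407 + 7605 = 11012)
R = 125708944/12321 (R = (1/(107 + 2²) + 101)² = (1/(107 + 4) + 101)² = (1/111 + 101)² = (11212/111)² = 125708944/12321 ≈ 10203.)
R + f = 125708944/12321 + 11012 = 261387796/12321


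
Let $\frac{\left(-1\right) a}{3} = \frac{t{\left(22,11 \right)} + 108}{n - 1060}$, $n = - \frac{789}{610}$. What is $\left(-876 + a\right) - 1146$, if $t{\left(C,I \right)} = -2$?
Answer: $- \frac{1308826578}{647389} \approx -2021.7$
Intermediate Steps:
$n = - \frac{789}{610}$ ($n = \left(-789\right) \frac{1}{610} = - \frac{789}{610} \approx -1.2934$)
$a = \frac{193980}{647389}$ ($a = - 3 \frac{-2 + 108}{- \frac{789}{610} - 1060} = - 3 \frac{106}{- \frac{647389}{610}} = - 3 \cdot 106 \left(- \frac{610}{647389}\right) = \left(-3\right) \left(- \frac{64660}{647389}\right) = \frac{193980}{647389} \approx 0.29963$)
$\left(-876 + a\right) - 1146 = \left(-876 + \frac{193980}{647389}\right) - 1146 = - \frac{566918784}{647389} - 1146 = - \frac{1308826578}{647389}$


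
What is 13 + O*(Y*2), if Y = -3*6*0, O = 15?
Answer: 13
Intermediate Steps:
Y = 0 (Y = -18*0 = 0)
13 + O*(Y*2) = 13 + 15*(0*2) = 13 + 15*0 = 13 + 0 = 13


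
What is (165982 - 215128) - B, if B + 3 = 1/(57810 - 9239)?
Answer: -2386924654/48571 ≈ -49143.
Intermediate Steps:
B = -145712/48571 (B = -3 + 1/(57810 - 9239) = -3 + 1/48571 = -145712/48571 ≈ -3.0000)
(165982 - 215128) - B = (165982 - 215128) - 1*(-145712/48571) = -49146 + 145712/48571 = -2386924654/48571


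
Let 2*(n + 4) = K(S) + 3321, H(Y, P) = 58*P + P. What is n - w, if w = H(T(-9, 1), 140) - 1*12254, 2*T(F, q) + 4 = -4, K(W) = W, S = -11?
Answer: 5645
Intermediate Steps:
T(F, q) = -4 (T(F, q) = -2 + (½)*(-4) = -2 - 2 = -4)
H(Y, P) = 59*P
w = -3994 (w = 59*140 - 1*12254 = 8260 - 12254 = -3994)
n = 1651 (n = -4 + (-11 + 3321)/2 = -4 + (½)*3310 = -4 + 1655 = 1651)
n - w = 1651 - 1*(-3994) = 1651 + 3994 = 5645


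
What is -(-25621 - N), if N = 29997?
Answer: 55618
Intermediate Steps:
-(-25621 - N) = -(-25621 - 1*29997) = -(-25621 - 29997) = -1*(-55618) = 55618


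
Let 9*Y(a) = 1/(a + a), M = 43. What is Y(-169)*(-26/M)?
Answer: 1/5031 ≈ 0.00019877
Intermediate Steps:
Y(a) = 1/(18*a) (Y(a) = 1/(9*(a + a)) = 1/(9*((2*a))) = (1/(2*a))/9 = 1/(18*a))
Y(-169)*(-26/M) = ((1/18)/(-169))*(-26/43) = ((1/18)*(-1/169))*(-26*1/43) = -1/3042*(-26/43) = 1/5031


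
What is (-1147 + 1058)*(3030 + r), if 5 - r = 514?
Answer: -224369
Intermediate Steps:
r = -509 (r = 5 - 1*514 = 5 - 514 = -509)
(-1147 + 1058)*(3030 + r) = (-1147 + 1058)*(3030 - 509) = -89*2521 = -224369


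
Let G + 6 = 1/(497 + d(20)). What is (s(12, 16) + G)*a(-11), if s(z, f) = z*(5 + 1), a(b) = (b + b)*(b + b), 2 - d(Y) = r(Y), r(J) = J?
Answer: 15301660/479 ≈ 31945.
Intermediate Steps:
d(Y) = 2 - Y
a(b) = 4*b² (a(b) = (2*b)*(2*b) = 4*b²)
G = -2873/479 (G = -6 + 1/(497 + (2 - 1*20)) = -6 + 1/(497 + (2 - 20)) = -6 + 1/(497 - 18) = -6 + 1/479 = -2873/479 ≈ -5.9979)
s(z, f) = 6*z (s(z, f) = z*6 = 6*z)
(s(12, 16) + G)*a(-11) = (6*12 - 2873/479)*(4*(-11)²) = (72 - 2873/479)*(4*121) = (31615/479)*484 = 15301660/479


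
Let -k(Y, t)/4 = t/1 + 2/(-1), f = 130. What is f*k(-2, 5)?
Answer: -1560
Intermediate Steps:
k(Y, t) = 8 - 4*t (k(Y, t) = -4*(t/1 + 2/(-1)) = -4*(t*1 + 2*(-1)) = -4*(t - 2) = -4*(-2 + t) = 8 - 4*t)
f*k(-2, 5) = 130*(8 - 4*5) = 130*(8 - 20) = 130*(-12) = -1560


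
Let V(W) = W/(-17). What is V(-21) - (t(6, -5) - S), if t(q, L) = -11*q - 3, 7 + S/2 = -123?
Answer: -3226/17 ≈ -189.76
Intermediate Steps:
S = -260 (S = -14 + 2*(-123) = -14 - 246 = -260)
t(q, L) = -3 - 11*q
V(W) = -W/17 (V(W) = W*(-1/17) = -W/17)
V(-21) - (t(6, -5) - S) = -1/17*(-21) - ((-3 - 11*6) - 1*(-260)) = 21/17 - ((-3 - 66) + 260) = 21/17 - (-69 + 260) = 21/17 - 1*191 = 21/17 - 191 = -3226/17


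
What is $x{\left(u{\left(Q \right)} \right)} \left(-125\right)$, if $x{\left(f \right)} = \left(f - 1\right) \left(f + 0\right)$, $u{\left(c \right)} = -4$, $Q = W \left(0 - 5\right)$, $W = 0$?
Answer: $-2500$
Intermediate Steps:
$Q = 0$ ($Q = 0 \left(0 - 5\right) = 0 \left(-5\right) = 0$)
$x{\left(f \right)} = f \left(-1 + f\right)$ ($x{\left(f \right)} = \left(-1 + f\right) f = f \left(-1 + f\right)$)
$x{\left(u{\left(Q \right)} \right)} \left(-125\right) = - 4 \left(-1 - 4\right) \left(-125\right) = \left(-4\right) \left(-5\right) \left(-125\right) = 20 \left(-125\right) = -2500$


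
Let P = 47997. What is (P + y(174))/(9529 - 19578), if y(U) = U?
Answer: -48171/10049 ≈ -4.7936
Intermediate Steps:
(P + y(174))/(9529 - 19578) = (47997 + 174)/(9529 - 19578) = 48171/(-10049) = 48171*(-1/10049) = -48171/10049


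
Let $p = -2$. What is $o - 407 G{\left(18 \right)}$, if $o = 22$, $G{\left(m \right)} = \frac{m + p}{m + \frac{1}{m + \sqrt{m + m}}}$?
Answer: $- \frac{146762}{433} \approx -338.94$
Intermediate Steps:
$G{\left(m \right)} = \frac{-2 + m}{m + \frac{1}{m + \sqrt{2} \sqrt{m}}}$ ($G{\left(m \right)} = \frac{m - 2}{m + \frac{1}{m + \sqrt{m + m}}} = \frac{-2 + m}{m + \frac{1}{m + \sqrt{2 m}}} = \frac{-2 + m}{m + \frac{1}{m + \sqrt{2} \sqrt{m}}}$)
$o - 407 G{\left(18 \right)} = 22 - 407 \frac{18^{2} - 36 + \sqrt{2} \cdot 18^{\frac{3}{2}} - 2 \sqrt{2} \sqrt{18}}{1 + 18^{2} + \sqrt{2} \cdot 18^{\frac{3}{2}}} = 22 - 407 \frac{324 - 36 + \sqrt{2} \cdot 54 \sqrt{2} - 2 \sqrt{2} \cdot 3 \sqrt{2}}{1 + 324 + \sqrt{2} \cdot 54 \sqrt{2}} = 22 - 407 \frac{324 - 36 + 108 - 12}{1 + 324 + 108} = 22 - 407 \cdot \frac{1}{433} \cdot 384 = 22 - \frac{156288}{433} = - \frac{146762}{433}$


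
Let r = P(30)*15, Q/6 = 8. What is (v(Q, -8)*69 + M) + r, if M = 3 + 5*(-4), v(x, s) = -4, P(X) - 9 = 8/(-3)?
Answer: -198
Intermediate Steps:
Q = 48 (Q = 6*8 = 48)
P(X) = 19/3 (P(X) = 9 + 8/(-3) = 9 + 8*(-1/3) = 9 - 8/3 = 19/3)
M = -17 (M = 3 - 20 = -17)
r = 95 (r = (19/3)*15 = 95)
(v(Q, -8)*69 + M) + r = (-4*69 - 17) + 95 = (-276 - 17) + 95 = -293 + 95 = -198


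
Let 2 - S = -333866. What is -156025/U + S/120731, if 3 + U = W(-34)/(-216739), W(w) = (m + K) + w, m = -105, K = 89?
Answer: 4082941376465181/78495312077 ≈ 52015.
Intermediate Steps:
S = 333868 (S = 2 - 1*(-333866) = 2 + 333866 = 333868)
W(w) = -16 + w (W(w) = (-105 + 89) + w = -16 + w)
U = -650167/216739 (U = -3 + (-16 - 34)/(-216739) = -3 - 50*(-1/216739) = -3 + 50/216739 = -650167/216739 ≈ -2.9998)
-156025/U + S/120731 = -156025/(-650167/216739) + 333868/120731 = -156025*(-216739/650167) + 333868*(1/120731) = 33816702475/650167 + 333868/120731 = 4082941376465181/78495312077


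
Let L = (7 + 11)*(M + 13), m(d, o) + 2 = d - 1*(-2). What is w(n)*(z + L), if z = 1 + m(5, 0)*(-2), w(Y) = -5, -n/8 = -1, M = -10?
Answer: -225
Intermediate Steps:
n = 8 (n = -8*(-1) = 8)
m(d, o) = d (m(d, o) = -2 + (d - 1*(-2)) = -2 + (d + 2) = -2 + (2 + d) = d)
z = -9 (z = 1 + 5*(-2) = 1 - 10 = -9)
L = 54 (L = (7 + 11)*(-10 + 13) = 18*3 = 54)
w(n)*(z + L) = -5*(-9 + 54) = -5*45 = -225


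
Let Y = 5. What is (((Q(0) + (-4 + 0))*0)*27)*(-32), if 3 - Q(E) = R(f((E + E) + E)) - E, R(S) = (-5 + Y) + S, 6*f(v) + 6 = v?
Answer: 0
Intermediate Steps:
f(v) = -1 + v/6
R(S) = S (R(S) = (-5 + 5) + S = 0 + S = S)
Q(E) = 4 + E/2 (Q(E) = 3 - ((-1 + ((E + E) + E)/6) - E) = 3 - ((-1 + (2*E + E)/6) - E) = 3 - ((-1 + (3*E)/6) - E) = 3 - ((-1 + E/2) - E) = 3 - (-1 - E/2) = 3 + (1 + E/2) = 4 + E/2)
(((Q(0) + (-4 + 0))*0)*27)*(-32) = ((((4 + (½)*0) + (-4 + 0))*0)*27)*(-32) = ((((4 + 0) - 4)*0)*27)*(-32) = (((4 - 4)*0)*27)*(-32) = ((0*0)*27)*(-32) = (0*27)*(-32) = 0*(-32) = 0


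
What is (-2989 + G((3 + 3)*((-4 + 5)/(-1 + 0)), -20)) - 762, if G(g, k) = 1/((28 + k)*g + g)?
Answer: -202555/54 ≈ -3751.0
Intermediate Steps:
G(g, k) = 1/(g + g*(28 + k)) (G(g, k) = 1/(g*(28 + k) + g) = 1/(g + g*(28 + k)))
(-2989 + G((3 + 3)*((-4 + 5)/(-1 + 0)), -20)) - 762 = (-2989 + 1/((((3 + 3)*((-4 + 5)/(-1 + 0))))*(29 - 20))) - 762 = (-2989 + 1/((6*(1/(-1)))*9)) - 762 = (-2989 + (1/9)/(6*(1*(-1)))) - 762 = (-2989 + (1/9)/(6*(-1))) - 762 = (-2989 + (1/9)/(-6)) - 762 = (-2989 - 1/6*1/9) - 762 = (-2989 - 1/54) - 762 = -161407/54 - 762 = -202555/54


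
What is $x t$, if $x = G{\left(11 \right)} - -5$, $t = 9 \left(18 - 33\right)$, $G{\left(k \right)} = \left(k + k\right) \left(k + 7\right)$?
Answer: $-54135$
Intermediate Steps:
$G{\left(k \right)} = 2 k \left(7 + k\right)$
$t = -135$ ($t = 9 \left(-15\right) = -135$)
$x = 401$ ($x = 2 \cdot 11 \left(7 + 11\right) - -5 = 2 \cdot 11 \cdot 18 + 5 = 396 + 5 = 401$)
$x t = 401 \left(-135\right) = -54135$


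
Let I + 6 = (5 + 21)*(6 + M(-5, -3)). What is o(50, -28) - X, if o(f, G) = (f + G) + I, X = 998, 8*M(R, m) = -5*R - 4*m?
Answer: -2823/4 ≈ -705.75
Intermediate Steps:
M(R, m) = -5*R/8 - m/2 (M(R, m) = (-5*R - 4*m)/8 = -5*R/8 - m/2)
I = 1081/4 (I = -6 + (5 + 21)*(6 + (-5/8*(-5) - ½*(-3))) = -6 + 26*(6 + (25/8 + 3/2)) = -6 + 26*(6 + 37/8) = -6 + 26*(85/8) = -6 + 1105/4 = 1081/4 ≈ 270.25)
o(f, G) = 1081/4 + G + f (o(f, G) = (f + G) + 1081/4 = (G + f) + 1081/4 = 1081/4 + G + f)
o(50, -28) - X = (1081/4 - 28 + 50) - 1*998 = 1169/4 - 998 = -2823/4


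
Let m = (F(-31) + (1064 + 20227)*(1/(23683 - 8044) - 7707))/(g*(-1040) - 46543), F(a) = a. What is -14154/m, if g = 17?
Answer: -1579560446282/285133317829 ≈ -5.5397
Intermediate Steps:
m = 855399953487/334794499 (m = (-31 + (1064 + 20227)*(1/(23683 - 8044) - 7707))/(17*(-1040) - 46543) = (-31 + 21291*(1/15639 - 7707))/(-17680 - 46543) = (-31 + 21291*(1/15639 - 7707))/(-64223) = (-31 + 21291*(-120529772/15639))*(-1/64223) = (-31 - 855399791884/5213)*(-1/64223) = -855399953487/5213*(-1/64223) = 855399953487/334794499 ≈ 2555.0)
-14154/m = -14154/855399953487/334794499 = -14154*334794499/855399953487 = -1579560446282/285133317829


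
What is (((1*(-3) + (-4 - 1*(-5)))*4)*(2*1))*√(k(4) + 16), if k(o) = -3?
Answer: -16*√13 ≈ -57.689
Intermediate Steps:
(((1*(-3) + (-4 - 1*(-5)))*4)*(2*1))*√(k(4) + 16) = (((1*(-3) + (-4 - 1*(-5)))*4)*(2*1))*√(-3 + 16) = (((-3 + (-4 + 5))*4)*2)*√13 = (((-3 + 1)*4)*2)*√13 = (-2*4*2)*√13 = (-8*2)*√13 = -16*√13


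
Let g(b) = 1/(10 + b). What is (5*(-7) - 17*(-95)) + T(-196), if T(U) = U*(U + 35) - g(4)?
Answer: 463903/14 ≈ 33136.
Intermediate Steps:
T(U) = -1/14 + U*(35 + U) (T(U) = U*(U + 35) - 1/(10 + 4) = U*(35 + U) - 1/14 = -1/14 + U*(35 + U))
(5*(-7) - 17*(-95)) + T(-196) = (5*(-7) - 17*(-95)) + (-1/14 + (-196)**2 + 35*(-196)) = (-35 + 1615) + (-1/14 + 38416 - 6860) = 1580 + 441783/14 = 463903/14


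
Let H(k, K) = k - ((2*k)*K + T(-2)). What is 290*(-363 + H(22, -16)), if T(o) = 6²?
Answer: 94830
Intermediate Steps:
T(o) = 36
H(k, K) = -36 + k - 2*K*k (H(k, K) = k - ((2*k)*K + 36) = k - (2*K*k + 36) = k - (36 + 2*K*k) = k + (-36 - 2*K*k) = -36 + k - 2*K*k)
290*(-363 + H(22, -16)) = 290*(-363 + (-36 + 22 - 2*(-16)*22)) = 290*(-363 + (-36 + 22 + 704)) = 290*(-363 + 690) = 290*327 = 94830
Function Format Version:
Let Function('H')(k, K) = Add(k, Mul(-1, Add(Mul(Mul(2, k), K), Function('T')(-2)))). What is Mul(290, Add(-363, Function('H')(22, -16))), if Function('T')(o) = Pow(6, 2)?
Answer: 94830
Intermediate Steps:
Function('T')(o) = 36
Function('H')(k, K) = Add(-36, k, Mul(-2, K, k)) (Function('H')(k, K) = Add(k, Mul(-1, Add(Mul(Mul(2, k), K), 36))) = Add(k, Mul(-1, Add(Mul(2, K, k), 36))) = Add(k, Mul(-1, Add(36, Mul(2, K, k)))) = Add(k, Add(-36, Mul(-2, K, k))) = Add(-36, k, Mul(-2, K, k)))
Mul(290, Add(-363, Function('H')(22, -16))) = Mul(290, Add(-363, Add(-36, 22, Mul(-2, -16, 22)))) = Mul(290, Add(-363, Add(-36, 22, 704))) = Mul(290, Add(-363, 690)) = Mul(290, 327) = 94830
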